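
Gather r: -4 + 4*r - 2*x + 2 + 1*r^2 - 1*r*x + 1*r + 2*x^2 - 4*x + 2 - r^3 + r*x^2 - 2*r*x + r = -r^3 + r^2 + r*(x^2 - 3*x + 6) + 2*x^2 - 6*x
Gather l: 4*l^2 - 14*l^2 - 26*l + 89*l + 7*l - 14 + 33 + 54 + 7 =-10*l^2 + 70*l + 80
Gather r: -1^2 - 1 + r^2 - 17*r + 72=r^2 - 17*r + 70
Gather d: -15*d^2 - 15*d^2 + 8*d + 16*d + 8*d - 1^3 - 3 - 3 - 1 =-30*d^2 + 32*d - 8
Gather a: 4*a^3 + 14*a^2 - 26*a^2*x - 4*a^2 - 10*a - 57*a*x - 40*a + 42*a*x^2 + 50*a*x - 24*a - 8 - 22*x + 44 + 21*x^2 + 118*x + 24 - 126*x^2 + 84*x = 4*a^3 + a^2*(10 - 26*x) + a*(42*x^2 - 7*x - 74) - 105*x^2 + 180*x + 60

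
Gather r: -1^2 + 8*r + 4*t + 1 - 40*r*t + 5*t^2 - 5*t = r*(8 - 40*t) + 5*t^2 - t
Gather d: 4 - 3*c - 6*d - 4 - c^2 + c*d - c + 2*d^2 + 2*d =-c^2 - 4*c + 2*d^2 + d*(c - 4)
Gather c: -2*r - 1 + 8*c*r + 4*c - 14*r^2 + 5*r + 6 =c*(8*r + 4) - 14*r^2 + 3*r + 5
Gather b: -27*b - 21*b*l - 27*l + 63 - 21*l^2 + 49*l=b*(-21*l - 27) - 21*l^2 + 22*l + 63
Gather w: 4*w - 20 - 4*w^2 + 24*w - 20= -4*w^2 + 28*w - 40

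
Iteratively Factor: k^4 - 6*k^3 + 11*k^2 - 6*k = (k - 1)*(k^3 - 5*k^2 + 6*k) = (k - 2)*(k - 1)*(k^2 - 3*k) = k*(k - 2)*(k - 1)*(k - 3)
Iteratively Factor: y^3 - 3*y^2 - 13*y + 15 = (y - 1)*(y^2 - 2*y - 15) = (y - 1)*(y + 3)*(y - 5)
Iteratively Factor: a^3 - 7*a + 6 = (a + 3)*(a^2 - 3*a + 2) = (a - 1)*(a + 3)*(a - 2)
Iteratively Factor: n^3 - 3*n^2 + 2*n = (n - 1)*(n^2 - 2*n) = n*(n - 1)*(n - 2)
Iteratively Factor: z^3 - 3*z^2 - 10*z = (z - 5)*(z^2 + 2*z) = (z - 5)*(z + 2)*(z)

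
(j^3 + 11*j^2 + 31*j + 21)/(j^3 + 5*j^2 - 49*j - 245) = (j^2 + 4*j + 3)/(j^2 - 2*j - 35)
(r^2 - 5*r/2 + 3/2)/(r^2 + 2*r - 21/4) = 2*(r - 1)/(2*r + 7)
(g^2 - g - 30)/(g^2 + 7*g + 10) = (g - 6)/(g + 2)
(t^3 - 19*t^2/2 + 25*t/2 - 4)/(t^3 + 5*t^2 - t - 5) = (t^2 - 17*t/2 + 4)/(t^2 + 6*t + 5)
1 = 1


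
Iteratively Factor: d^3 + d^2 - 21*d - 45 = (d + 3)*(d^2 - 2*d - 15) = (d + 3)^2*(d - 5)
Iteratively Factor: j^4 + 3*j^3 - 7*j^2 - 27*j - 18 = (j + 2)*(j^3 + j^2 - 9*j - 9) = (j + 1)*(j + 2)*(j^2 - 9) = (j + 1)*(j + 2)*(j + 3)*(j - 3)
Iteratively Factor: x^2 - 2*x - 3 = (x - 3)*(x + 1)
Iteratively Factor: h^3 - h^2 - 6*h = (h - 3)*(h^2 + 2*h) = h*(h - 3)*(h + 2)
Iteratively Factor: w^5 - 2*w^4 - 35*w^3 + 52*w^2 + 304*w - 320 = (w - 5)*(w^4 + 3*w^3 - 20*w^2 - 48*w + 64) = (w - 5)*(w + 4)*(w^3 - w^2 - 16*w + 16) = (w - 5)*(w + 4)^2*(w^2 - 5*w + 4) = (w - 5)*(w - 1)*(w + 4)^2*(w - 4)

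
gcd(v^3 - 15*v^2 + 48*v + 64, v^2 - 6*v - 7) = v + 1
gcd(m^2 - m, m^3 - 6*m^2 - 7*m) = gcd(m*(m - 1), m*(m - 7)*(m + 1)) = m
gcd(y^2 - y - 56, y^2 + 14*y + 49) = y + 7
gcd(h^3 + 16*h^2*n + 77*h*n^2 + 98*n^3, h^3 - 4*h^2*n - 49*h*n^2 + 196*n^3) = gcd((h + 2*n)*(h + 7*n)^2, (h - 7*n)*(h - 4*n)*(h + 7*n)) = h + 7*n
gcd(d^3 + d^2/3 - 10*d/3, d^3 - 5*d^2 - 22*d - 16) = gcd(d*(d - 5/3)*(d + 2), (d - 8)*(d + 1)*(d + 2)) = d + 2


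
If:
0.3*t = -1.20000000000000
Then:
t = -4.00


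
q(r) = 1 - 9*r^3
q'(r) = -27*r^2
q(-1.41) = 26.23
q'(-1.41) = -53.68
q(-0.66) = 3.59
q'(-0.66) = -11.76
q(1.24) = -16.16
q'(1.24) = -41.52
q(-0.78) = 5.27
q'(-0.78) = -16.43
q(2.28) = -105.67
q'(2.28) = -140.36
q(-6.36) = 2316.34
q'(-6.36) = -1092.14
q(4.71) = -939.38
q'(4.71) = -598.97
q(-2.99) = 241.58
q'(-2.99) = -241.38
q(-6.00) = 1945.00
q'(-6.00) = -972.00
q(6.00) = -1943.00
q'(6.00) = -972.00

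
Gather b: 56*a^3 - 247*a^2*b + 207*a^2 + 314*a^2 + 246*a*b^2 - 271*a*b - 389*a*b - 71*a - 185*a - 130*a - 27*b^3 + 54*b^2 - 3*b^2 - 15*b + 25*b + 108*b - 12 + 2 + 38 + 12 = 56*a^3 + 521*a^2 - 386*a - 27*b^3 + b^2*(246*a + 51) + b*(-247*a^2 - 660*a + 118) + 40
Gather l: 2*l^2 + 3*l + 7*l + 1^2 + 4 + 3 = 2*l^2 + 10*l + 8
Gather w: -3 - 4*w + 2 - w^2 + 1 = -w^2 - 4*w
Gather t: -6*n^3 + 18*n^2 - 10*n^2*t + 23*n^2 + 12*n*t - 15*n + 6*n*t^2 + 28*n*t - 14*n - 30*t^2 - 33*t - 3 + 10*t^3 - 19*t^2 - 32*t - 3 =-6*n^3 + 41*n^2 - 29*n + 10*t^3 + t^2*(6*n - 49) + t*(-10*n^2 + 40*n - 65) - 6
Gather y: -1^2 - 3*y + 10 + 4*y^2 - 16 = 4*y^2 - 3*y - 7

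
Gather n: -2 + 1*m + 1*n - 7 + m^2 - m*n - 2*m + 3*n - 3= m^2 - m + n*(4 - m) - 12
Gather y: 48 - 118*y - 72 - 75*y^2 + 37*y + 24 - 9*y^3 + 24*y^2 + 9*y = -9*y^3 - 51*y^2 - 72*y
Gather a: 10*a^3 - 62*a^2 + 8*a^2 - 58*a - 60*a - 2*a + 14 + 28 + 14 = 10*a^3 - 54*a^2 - 120*a + 56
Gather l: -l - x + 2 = -l - x + 2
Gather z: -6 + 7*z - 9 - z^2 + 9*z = -z^2 + 16*z - 15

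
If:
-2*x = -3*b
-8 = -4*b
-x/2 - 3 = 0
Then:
No Solution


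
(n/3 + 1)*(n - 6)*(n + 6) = n^3/3 + n^2 - 12*n - 36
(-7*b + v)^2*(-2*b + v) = -98*b^3 + 77*b^2*v - 16*b*v^2 + v^3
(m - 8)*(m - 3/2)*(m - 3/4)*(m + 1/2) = m^4 - 39*m^3/4 + 14*m^2 + 9*m/16 - 9/2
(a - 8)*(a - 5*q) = a^2 - 5*a*q - 8*a + 40*q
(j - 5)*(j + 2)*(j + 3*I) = j^3 - 3*j^2 + 3*I*j^2 - 10*j - 9*I*j - 30*I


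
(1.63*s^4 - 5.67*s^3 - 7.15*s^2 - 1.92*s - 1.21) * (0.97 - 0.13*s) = -0.2119*s^5 + 2.3182*s^4 - 4.5704*s^3 - 6.6859*s^2 - 1.7051*s - 1.1737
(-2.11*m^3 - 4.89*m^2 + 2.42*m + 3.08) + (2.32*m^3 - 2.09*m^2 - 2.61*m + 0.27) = 0.21*m^3 - 6.98*m^2 - 0.19*m + 3.35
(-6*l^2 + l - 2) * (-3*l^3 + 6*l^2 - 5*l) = 18*l^5 - 39*l^4 + 42*l^3 - 17*l^2 + 10*l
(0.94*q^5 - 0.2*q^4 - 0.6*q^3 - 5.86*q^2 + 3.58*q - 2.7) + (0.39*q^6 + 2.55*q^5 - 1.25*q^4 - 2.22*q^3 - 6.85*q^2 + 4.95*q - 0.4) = 0.39*q^6 + 3.49*q^5 - 1.45*q^4 - 2.82*q^3 - 12.71*q^2 + 8.53*q - 3.1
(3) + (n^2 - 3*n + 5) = n^2 - 3*n + 8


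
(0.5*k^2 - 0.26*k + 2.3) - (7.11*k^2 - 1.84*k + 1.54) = -6.61*k^2 + 1.58*k + 0.76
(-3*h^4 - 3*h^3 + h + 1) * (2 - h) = 3*h^5 - 3*h^4 - 6*h^3 - h^2 + h + 2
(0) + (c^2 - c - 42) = c^2 - c - 42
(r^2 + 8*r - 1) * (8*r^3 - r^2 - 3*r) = 8*r^5 + 63*r^4 - 19*r^3 - 23*r^2 + 3*r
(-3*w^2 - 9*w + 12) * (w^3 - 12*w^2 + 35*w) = -3*w^5 + 27*w^4 + 15*w^3 - 459*w^2 + 420*w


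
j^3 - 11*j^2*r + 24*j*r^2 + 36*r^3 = (j - 6*r)^2*(j + r)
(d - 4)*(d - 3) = d^2 - 7*d + 12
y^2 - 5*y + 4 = (y - 4)*(y - 1)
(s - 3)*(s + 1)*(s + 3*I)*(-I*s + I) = -I*s^4 + 3*s^3 + 3*I*s^3 - 9*s^2 + I*s^2 - 3*s - 3*I*s + 9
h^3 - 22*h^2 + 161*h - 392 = (h - 8)*(h - 7)^2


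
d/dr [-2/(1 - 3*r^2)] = -12*r/(3*r^2 - 1)^2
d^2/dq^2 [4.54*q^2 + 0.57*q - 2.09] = 9.08000000000000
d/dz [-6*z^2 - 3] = -12*z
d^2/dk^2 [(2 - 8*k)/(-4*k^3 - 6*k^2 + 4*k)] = 2*(48*k^5 + 48*k^4 + 4*k^3 - 15*k^2 + 18*k - 4)/(k^3*(8*k^6 + 36*k^5 + 30*k^4 - 45*k^3 - 30*k^2 + 36*k - 8))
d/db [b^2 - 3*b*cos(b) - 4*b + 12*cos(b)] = 3*b*sin(b) + 2*b - 12*sin(b) - 3*cos(b) - 4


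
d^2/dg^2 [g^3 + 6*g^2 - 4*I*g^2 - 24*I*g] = 6*g + 12 - 8*I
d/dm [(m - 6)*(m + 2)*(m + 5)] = 3*m^2 + 2*m - 32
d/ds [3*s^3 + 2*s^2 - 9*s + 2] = 9*s^2 + 4*s - 9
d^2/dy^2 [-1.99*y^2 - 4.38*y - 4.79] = -3.98000000000000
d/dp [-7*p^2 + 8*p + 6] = 8 - 14*p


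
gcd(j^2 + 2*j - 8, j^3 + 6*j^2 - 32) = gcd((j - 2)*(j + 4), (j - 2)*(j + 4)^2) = j^2 + 2*j - 8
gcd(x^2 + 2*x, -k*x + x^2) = x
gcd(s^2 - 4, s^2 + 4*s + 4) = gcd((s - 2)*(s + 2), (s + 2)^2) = s + 2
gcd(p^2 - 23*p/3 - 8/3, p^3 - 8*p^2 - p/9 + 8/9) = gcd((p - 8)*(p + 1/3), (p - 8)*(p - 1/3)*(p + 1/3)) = p^2 - 23*p/3 - 8/3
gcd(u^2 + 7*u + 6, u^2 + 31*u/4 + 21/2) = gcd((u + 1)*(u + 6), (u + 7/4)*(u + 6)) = u + 6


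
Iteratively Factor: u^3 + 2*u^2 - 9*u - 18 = (u + 3)*(u^2 - u - 6) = (u + 2)*(u + 3)*(u - 3)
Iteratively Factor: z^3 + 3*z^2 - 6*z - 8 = (z + 4)*(z^2 - z - 2) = (z - 2)*(z + 4)*(z + 1)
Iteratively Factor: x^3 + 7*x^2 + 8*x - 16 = (x + 4)*(x^2 + 3*x - 4) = (x + 4)^2*(x - 1)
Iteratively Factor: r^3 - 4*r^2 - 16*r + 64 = (r + 4)*(r^2 - 8*r + 16) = (r - 4)*(r + 4)*(r - 4)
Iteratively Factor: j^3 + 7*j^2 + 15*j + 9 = (j + 1)*(j^2 + 6*j + 9) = (j + 1)*(j + 3)*(j + 3)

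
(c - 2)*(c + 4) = c^2 + 2*c - 8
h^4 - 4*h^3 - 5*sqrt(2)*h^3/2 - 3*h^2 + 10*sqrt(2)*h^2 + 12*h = h*(h - 4)*(h - 3*sqrt(2))*(h + sqrt(2)/2)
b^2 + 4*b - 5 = (b - 1)*(b + 5)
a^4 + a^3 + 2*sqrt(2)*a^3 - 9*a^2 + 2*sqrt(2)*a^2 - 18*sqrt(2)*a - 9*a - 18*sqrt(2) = (a - 3)*(a + 1)*(a + 3)*(a + 2*sqrt(2))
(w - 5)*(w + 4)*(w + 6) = w^3 + 5*w^2 - 26*w - 120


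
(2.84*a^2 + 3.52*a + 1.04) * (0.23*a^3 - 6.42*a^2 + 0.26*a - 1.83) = 0.6532*a^5 - 17.4232*a^4 - 21.6208*a^3 - 10.9588*a^2 - 6.1712*a - 1.9032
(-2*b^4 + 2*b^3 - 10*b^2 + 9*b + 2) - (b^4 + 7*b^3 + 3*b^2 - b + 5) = -3*b^4 - 5*b^3 - 13*b^2 + 10*b - 3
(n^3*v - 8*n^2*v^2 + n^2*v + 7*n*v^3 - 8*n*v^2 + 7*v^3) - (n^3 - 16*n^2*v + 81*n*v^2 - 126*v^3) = n^3*v - n^3 - 8*n^2*v^2 + 17*n^2*v + 7*n*v^3 - 89*n*v^2 + 133*v^3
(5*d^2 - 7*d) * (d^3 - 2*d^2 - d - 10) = 5*d^5 - 17*d^4 + 9*d^3 - 43*d^2 + 70*d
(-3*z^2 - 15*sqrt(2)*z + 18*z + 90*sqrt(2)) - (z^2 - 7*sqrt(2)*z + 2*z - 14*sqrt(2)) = -4*z^2 - 8*sqrt(2)*z + 16*z + 104*sqrt(2)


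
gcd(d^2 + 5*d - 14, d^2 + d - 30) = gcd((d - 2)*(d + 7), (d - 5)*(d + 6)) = 1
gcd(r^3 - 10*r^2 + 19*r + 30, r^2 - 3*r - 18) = r - 6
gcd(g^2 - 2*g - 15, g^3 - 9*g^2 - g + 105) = g^2 - 2*g - 15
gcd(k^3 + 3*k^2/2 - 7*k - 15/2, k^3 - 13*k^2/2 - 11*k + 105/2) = k^2 + k/2 - 15/2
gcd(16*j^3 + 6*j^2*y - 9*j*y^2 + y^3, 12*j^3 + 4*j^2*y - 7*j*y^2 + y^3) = -2*j^2 - j*y + y^2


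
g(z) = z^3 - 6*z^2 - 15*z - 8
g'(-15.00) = 840.00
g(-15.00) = -4508.00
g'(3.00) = -24.00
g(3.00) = -80.00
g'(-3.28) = 56.64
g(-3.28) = -58.64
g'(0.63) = -21.37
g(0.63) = -19.58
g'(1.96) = -27.00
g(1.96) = -52.92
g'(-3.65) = 68.77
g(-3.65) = -81.81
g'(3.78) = -17.49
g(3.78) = -96.42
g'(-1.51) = 9.96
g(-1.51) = -2.47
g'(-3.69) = 70.13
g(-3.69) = -84.59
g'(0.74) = -22.24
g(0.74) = -21.98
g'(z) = 3*z^2 - 12*z - 15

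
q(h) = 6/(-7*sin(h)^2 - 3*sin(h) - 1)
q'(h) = 6*(14*sin(h)*cos(h) + 3*cos(h))/(-7*sin(h)^2 - 3*sin(h) - 1)^2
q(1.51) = -0.55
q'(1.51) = 0.05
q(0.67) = -1.08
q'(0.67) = 1.78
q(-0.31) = -8.15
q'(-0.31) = -13.40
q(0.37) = -2.00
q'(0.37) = 5.01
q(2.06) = -0.66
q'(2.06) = -0.52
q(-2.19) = -1.88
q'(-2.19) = 2.86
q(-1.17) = -1.44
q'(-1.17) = -1.33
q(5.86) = -6.33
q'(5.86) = -16.72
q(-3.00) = -8.38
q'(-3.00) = -11.87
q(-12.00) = -1.30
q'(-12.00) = 2.49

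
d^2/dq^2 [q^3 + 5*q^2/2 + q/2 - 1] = 6*q + 5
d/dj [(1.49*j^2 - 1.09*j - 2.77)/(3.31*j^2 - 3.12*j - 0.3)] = (-1.0409*j^2 + 17.4434*j - 8.3154)/(10.9561*j^4 - 20.6544*j^3 + 7.7484*j^2 + 1.872*j + 0.09)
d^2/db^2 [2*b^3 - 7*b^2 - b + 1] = 12*b - 14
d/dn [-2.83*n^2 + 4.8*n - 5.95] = 4.8 - 5.66*n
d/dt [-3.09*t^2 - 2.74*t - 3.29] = -6.18*t - 2.74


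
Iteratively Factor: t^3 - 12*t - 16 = (t + 2)*(t^2 - 2*t - 8) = (t + 2)^2*(t - 4)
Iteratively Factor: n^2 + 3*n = (n)*(n + 3)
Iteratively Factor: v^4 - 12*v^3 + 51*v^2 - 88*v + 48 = (v - 4)*(v^3 - 8*v^2 + 19*v - 12) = (v - 4)*(v - 1)*(v^2 - 7*v + 12) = (v - 4)^2*(v - 1)*(v - 3)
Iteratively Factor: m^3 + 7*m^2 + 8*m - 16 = (m + 4)*(m^2 + 3*m - 4) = (m + 4)^2*(m - 1)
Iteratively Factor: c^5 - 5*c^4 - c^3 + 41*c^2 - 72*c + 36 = (c - 2)*(c^4 - 3*c^3 - 7*c^2 + 27*c - 18) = (c - 2)*(c + 3)*(c^3 - 6*c^2 + 11*c - 6) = (c - 2)^2*(c + 3)*(c^2 - 4*c + 3) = (c - 3)*(c - 2)^2*(c + 3)*(c - 1)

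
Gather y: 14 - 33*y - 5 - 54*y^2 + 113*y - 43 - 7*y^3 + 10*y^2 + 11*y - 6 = -7*y^3 - 44*y^2 + 91*y - 40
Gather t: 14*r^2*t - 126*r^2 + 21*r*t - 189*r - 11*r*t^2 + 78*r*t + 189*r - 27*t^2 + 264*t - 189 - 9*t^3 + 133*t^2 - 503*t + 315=-126*r^2 - 9*t^3 + t^2*(106 - 11*r) + t*(14*r^2 + 99*r - 239) + 126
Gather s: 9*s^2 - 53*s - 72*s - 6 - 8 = 9*s^2 - 125*s - 14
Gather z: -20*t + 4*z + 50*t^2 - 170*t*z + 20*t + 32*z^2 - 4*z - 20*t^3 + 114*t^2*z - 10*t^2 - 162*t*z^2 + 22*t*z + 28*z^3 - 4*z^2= -20*t^3 + 40*t^2 + 28*z^3 + z^2*(28 - 162*t) + z*(114*t^2 - 148*t)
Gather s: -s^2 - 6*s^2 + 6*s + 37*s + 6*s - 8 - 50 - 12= -7*s^2 + 49*s - 70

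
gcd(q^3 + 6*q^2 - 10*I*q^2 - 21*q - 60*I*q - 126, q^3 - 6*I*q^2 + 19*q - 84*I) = q^2 - 10*I*q - 21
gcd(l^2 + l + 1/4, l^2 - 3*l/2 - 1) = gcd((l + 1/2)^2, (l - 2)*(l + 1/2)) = l + 1/2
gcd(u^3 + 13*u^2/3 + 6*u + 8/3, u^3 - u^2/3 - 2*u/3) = 1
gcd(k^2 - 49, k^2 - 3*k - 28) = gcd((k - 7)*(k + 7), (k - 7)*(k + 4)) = k - 7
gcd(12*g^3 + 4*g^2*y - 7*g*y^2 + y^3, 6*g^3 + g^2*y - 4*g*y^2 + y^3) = -2*g^2 - g*y + y^2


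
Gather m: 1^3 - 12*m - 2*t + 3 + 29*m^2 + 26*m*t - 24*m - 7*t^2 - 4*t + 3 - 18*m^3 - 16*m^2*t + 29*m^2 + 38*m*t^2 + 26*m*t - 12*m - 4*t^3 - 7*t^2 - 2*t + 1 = -18*m^3 + m^2*(58 - 16*t) + m*(38*t^2 + 52*t - 48) - 4*t^3 - 14*t^2 - 8*t + 8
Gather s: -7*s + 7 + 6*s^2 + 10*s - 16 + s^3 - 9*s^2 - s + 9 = s^3 - 3*s^2 + 2*s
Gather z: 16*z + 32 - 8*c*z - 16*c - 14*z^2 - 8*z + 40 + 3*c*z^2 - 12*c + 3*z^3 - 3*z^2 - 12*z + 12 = -28*c + 3*z^3 + z^2*(3*c - 17) + z*(-8*c - 4) + 84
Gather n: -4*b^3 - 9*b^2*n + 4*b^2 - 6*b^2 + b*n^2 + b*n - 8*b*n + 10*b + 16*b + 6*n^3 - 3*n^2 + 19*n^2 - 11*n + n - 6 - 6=-4*b^3 - 2*b^2 + 26*b + 6*n^3 + n^2*(b + 16) + n*(-9*b^2 - 7*b - 10) - 12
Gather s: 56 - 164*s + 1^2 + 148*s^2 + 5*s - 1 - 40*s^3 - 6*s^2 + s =-40*s^3 + 142*s^2 - 158*s + 56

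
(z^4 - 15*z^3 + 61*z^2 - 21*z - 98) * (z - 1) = z^5 - 16*z^4 + 76*z^3 - 82*z^2 - 77*z + 98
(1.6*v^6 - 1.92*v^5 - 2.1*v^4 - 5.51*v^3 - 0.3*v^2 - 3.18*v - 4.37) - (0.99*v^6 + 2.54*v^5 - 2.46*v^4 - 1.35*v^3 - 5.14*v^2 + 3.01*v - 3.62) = 0.61*v^6 - 4.46*v^5 + 0.36*v^4 - 4.16*v^3 + 4.84*v^2 - 6.19*v - 0.75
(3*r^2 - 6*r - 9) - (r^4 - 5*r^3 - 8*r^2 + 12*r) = -r^4 + 5*r^3 + 11*r^2 - 18*r - 9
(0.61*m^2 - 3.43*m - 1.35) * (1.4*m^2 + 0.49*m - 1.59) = 0.854*m^4 - 4.5031*m^3 - 4.5406*m^2 + 4.7922*m + 2.1465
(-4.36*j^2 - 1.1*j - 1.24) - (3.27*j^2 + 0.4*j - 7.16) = -7.63*j^2 - 1.5*j + 5.92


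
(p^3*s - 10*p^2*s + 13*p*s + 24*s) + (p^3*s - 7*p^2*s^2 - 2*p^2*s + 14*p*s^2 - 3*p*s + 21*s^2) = 2*p^3*s - 7*p^2*s^2 - 12*p^2*s + 14*p*s^2 + 10*p*s + 21*s^2 + 24*s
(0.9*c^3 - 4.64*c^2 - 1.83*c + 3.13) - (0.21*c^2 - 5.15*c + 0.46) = 0.9*c^3 - 4.85*c^2 + 3.32*c + 2.67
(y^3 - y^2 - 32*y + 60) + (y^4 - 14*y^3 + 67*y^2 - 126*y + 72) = y^4 - 13*y^3 + 66*y^2 - 158*y + 132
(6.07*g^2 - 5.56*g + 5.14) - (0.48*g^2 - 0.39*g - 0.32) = 5.59*g^2 - 5.17*g + 5.46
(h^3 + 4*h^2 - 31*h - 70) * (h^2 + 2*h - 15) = h^5 + 6*h^4 - 38*h^3 - 192*h^2 + 325*h + 1050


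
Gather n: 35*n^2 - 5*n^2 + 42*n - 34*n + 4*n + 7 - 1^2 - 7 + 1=30*n^2 + 12*n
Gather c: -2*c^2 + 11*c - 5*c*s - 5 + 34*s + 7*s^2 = -2*c^2 + c*(11 - 5*s) + 7*s^2 + 34*s - 5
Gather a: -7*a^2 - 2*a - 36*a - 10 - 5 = -7*a^2 - 38*a - 15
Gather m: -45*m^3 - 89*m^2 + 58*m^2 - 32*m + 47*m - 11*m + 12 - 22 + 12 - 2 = -45*m^3 - 31*m^2 + 4*m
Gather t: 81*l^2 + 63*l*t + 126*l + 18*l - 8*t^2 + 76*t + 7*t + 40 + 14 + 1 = 81*l^2 + 144*l - 8*t^2 + t*(63*l + 83) + 55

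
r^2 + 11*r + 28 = (r + 4)*(r + 7)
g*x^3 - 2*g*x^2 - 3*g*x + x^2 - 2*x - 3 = (x - 3)*(x + 1)*(g*x + 1)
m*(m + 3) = m^2 + 3*m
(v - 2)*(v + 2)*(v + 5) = v^3 + 5*v^2 - 4*v - 20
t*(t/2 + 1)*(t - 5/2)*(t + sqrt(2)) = t^4/2 - t^3/4 + sqrt(2)*t^3/2 - 5*t^2/2 - sqrt(2)*t^2/4 - 5*sqrt(2)*t/2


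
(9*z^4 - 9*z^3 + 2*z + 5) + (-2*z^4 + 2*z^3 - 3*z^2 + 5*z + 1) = 7*z^4 - 7*z^3 - 3*z^2 + 7*z + 6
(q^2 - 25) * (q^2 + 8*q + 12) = q^4 + 8*q^3 - 13*q^2 - 200*q - 300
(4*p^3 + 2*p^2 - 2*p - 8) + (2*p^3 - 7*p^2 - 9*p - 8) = 6*p^3 - 5*p^2 - 11*p - 16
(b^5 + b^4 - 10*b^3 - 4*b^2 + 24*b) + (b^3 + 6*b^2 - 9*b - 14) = b^5 + b^4 - 9*b^3 + 2*b^2 + 15*b - 14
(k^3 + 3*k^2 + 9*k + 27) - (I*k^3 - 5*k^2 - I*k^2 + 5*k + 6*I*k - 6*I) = k^3 - I*k^3 + 8*k^2 + I*k^2 + 4*k - 6*I*k + 27 + 6*I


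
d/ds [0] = 0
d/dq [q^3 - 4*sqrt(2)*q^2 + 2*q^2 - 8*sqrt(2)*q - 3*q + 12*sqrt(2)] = 3*q^2 - 8*sqrt(2)*q + 4*q - 8*sqrt(2) - 3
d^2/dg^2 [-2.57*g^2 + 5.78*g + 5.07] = -5.14000000000000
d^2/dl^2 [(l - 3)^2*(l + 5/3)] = 6*l - 26/3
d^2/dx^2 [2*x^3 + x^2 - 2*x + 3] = 12*x + 2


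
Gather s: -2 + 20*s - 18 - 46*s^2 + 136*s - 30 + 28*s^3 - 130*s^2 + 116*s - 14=28*s^3 - 176*s^2 + 272*s - 64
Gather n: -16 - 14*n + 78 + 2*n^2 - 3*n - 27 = 2*n^2 - 17*n + 35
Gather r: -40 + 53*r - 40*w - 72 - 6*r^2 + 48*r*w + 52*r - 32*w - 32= -6*r^2 + r*(48*w + 105) - 72*w - 144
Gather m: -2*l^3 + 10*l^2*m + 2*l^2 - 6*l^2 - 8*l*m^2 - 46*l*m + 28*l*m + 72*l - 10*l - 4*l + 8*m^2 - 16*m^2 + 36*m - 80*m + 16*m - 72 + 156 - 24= -2*l^3 - 4*l^2 + 58*l + m^2*(-8*l - 8) + m*(10*l^2 - 18*l - 28) + 60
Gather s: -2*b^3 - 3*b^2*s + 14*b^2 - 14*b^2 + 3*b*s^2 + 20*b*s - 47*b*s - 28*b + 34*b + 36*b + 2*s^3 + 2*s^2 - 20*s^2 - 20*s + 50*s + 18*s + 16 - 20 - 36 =-2*b^3 + 42*b + 2*s^3 + s^2*(3*b - 18) + s*(-3*b^2 - 27*b + 48) - 40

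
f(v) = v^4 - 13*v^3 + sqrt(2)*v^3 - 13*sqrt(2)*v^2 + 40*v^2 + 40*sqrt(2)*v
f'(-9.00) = -6063.85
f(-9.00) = 16248.75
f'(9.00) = 546.30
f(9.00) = 374.91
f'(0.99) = 69.18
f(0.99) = 66.91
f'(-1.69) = -135.07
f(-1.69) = 30.21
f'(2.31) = 20.27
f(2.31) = 131.68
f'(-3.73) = -795.84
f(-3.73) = 884.54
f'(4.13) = -75.96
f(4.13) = 77.09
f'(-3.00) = -493.94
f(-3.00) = 418.65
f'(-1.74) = -144.96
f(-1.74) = 37.21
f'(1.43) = 59.01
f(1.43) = 95.40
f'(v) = 4*v^3 - 39*v^2 + 3*sqrt(2)*v^2 - 26*sqrt(2)*v + 80*v + 40*sqrt(2)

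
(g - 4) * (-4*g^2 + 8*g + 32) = -4*g^3 + 24*g^2 - 128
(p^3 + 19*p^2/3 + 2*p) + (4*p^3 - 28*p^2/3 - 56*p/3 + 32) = 5*p^3 - 3*p^2 - 50*p/3 + 32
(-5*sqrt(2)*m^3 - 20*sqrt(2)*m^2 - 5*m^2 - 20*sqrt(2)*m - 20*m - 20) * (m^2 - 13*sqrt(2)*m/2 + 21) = -5*sqrt(2)*m^5 - 20*sqrt(2)*m^4 + 60*m^4 - 185*sqrt(2)*m^3/2 + 240*m^3 - 290*sqrt(2)*m^2 + 135*m^2 - 420*m - 290*sqrt(2)*m - 420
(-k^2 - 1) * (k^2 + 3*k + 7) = -k^4 - 3*k^3 - 8*k^2 - 3*k - 7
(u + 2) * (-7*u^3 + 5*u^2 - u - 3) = -7*u^4 - 9*u^3 + 9*u^2 - 5*u - 6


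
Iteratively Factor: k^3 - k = (k + 1)*(k^2 - k) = (k - 1)*(k + 1)*(k)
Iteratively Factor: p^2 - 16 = (p - 4)*(p + 4)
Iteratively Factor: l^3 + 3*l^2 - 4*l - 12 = (l + 2)*(l^2 + l - 6) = (l + 2)*(l + 3)*(l - 2)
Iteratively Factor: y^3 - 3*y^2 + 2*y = (y - 2)*(y^2 - y) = y*(y - 2)*(y - 1)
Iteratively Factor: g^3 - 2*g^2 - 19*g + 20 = (g - 5)*(g^2 + 3*g - 4) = (g - 5)*(g - 1)*(g + 4)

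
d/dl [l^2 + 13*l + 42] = 2*l + 13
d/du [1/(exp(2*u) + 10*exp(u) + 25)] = 2*(-exp(u) - 5)*exp(u)/(exp(2*u) + 10*exp(u) + 25)^2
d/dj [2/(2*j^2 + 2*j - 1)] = 4*(-2*j - 1)/(2*j^2 + 2*j - 1)^2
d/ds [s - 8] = 1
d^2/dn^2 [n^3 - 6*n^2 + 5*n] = 6*n - 12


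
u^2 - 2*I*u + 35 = (u - 7*I)*(u + 5*I)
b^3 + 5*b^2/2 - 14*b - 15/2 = (b - 3)*(b + 1/2)*(b + 5)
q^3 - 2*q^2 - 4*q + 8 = (q - 2)^2*(q + 2)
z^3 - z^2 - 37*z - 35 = (z - 7)*(z + 1)*(z + 5)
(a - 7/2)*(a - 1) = a^2 - 9*a/2 + 7/2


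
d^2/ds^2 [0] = 0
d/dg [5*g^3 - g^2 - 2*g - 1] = 15*g^2 - 2*g - 2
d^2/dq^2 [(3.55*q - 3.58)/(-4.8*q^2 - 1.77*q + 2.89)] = (-(3.55*q - 3.58)*(9.6*q + 1.77)*(19.2*q + 3.54) + (102.24*q - 21.801)*(4.8*q^2 + 1.77*q - 2.89))/(4.8*q^2 + 1.77*q - 2.89)^3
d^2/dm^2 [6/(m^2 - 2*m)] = 12*(-m*(m - 2) + 4*(m - 1)^2)/(m^3*(m - 2)^3)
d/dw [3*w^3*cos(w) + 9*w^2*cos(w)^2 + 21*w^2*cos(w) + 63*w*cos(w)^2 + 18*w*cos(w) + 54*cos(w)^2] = -3*w^3*sin(w) - 21*w^2*sin(w) - 9*w^2*sin(2*w) + 9*w^2*cos(w) - 18*w*sin(w) - 63*w*sin(2*w) + 18*w*cos(w)^2 + 42*w*cos(w) - 54*sin(2*w) + 63*cos(w)^2 + 18*cos(w)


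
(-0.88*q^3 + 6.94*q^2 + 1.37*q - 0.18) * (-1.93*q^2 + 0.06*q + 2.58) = 1.6984*q^5 - 13.447*q^4 - 4.4981*q^3 + 18.3348*q^2 + 3.5238*q - 0.4644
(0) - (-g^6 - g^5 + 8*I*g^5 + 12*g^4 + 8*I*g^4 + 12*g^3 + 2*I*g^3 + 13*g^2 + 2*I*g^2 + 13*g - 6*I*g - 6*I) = g^6 + g^5 - 8*I*g^5 - 12*g^4 - 8*I*g^4 - 12*g^3 - 2*I*g^3 - 13*g^2 - 2*I*g^2 - 13*g + 6*I*g + 6*I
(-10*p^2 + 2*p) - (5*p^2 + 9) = -15*p^2 + 2*p - 9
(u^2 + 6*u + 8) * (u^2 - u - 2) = u^4 + 5*u^3 - 20*u - 16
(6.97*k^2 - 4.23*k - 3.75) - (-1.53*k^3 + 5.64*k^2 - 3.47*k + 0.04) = 1.53*k^3 + 1.33*k^2 - 0.76*k - 3.79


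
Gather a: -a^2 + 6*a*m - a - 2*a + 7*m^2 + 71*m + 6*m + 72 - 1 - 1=-a^2 + a*(6*m - 3) + 7*m^2 + 77*m + 70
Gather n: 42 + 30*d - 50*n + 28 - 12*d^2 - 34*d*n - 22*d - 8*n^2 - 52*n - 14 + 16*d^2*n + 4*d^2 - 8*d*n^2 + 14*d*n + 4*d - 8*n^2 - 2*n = -8*d^2 + 12*d + n^2*(-8*d - 16) + n*(16*d^2 - 20*d - 104) + 56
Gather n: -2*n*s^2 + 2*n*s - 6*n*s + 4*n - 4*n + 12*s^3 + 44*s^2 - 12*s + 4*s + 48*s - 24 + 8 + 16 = n*(-2*s^2 - 4*s) + 12*s^3 + 44*s^2 + 40*s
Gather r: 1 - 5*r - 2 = -5*r - 1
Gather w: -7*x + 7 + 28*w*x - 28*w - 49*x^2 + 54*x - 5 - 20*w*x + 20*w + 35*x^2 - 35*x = w*(8*x - 8) - 14*x^2 + 12*x + 2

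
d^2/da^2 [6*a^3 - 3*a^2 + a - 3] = 36*a - 6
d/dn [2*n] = 2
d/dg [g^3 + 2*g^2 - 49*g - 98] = 3*g^2 + 4*g - 49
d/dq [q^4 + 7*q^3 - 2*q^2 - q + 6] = 4*q^3 + 21*q^2 - 4*q - 1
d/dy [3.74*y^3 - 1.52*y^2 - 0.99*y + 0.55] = 11.22*y^2 - 3.04*y - 0.99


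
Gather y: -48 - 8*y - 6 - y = -9*y - 54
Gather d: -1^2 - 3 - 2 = -6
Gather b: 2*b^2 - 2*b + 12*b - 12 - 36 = 2*b^2 + 10*b - 48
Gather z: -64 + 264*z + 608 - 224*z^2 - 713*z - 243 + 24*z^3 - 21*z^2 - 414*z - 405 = 24*z^3 - 245*z^2 - 863*z - 104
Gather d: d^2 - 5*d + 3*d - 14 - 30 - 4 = d^2 - 2*d - 48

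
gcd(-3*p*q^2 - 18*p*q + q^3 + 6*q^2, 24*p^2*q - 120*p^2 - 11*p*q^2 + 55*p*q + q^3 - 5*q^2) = 3*p - q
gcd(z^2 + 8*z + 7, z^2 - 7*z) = 1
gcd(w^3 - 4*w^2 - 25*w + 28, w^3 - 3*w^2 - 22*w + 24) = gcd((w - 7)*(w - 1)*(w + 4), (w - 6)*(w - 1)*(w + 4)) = w^2 + 3*w - 4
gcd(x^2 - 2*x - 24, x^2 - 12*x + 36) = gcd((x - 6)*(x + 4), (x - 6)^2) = x - 6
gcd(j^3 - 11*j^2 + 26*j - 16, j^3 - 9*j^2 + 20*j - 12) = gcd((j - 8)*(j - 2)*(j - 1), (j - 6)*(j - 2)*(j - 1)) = j^2 - 3*j + 2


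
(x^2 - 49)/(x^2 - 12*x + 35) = (x + 7)/(x - 5)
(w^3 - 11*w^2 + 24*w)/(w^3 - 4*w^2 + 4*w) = (w^2 - 11*w + 24)/(w^2 - 4*w + 4)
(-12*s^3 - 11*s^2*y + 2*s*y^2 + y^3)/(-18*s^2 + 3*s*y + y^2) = (4*s^2 + 5*s*y + y^2)/(6*s + y)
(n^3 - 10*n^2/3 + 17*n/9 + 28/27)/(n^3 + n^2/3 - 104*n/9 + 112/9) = (n + 1/3)/(n + 4)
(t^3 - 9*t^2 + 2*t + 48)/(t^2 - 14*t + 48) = (t^2 - t - 6)/(t - 6)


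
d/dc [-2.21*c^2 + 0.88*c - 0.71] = 0.88 - 4.42*c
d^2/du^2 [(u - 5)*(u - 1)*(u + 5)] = 6*u - 2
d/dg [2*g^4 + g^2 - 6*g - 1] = 8*g^3 + 2*g - 6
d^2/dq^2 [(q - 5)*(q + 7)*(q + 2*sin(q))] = -2*q^2*sin(q) - 4*q*sin(q) + 8*q*cos(q) + 6*q + 74*sin(q) + 8*cos(q) + 4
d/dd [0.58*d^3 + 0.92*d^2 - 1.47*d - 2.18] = 1.74*d^2 + 1.84*d - 1.47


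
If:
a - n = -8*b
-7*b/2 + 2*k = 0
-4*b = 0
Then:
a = n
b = 0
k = 0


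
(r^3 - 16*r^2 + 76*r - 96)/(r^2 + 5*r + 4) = (r^3 - 16*r^2 + 76*r - 96)/(r^2 + 5*r + 4)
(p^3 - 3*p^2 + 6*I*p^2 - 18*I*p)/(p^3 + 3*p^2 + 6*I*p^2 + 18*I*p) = (p - 3)/(p + 3)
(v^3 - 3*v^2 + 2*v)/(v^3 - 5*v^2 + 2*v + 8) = v*(v - 1)/(v^2 - 3*v - 4)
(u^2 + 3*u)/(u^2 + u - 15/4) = 4*u*(u + 3)/(4*u^2 + 4*u - 15)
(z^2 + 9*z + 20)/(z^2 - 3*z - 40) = (z + 4)/(z - 8)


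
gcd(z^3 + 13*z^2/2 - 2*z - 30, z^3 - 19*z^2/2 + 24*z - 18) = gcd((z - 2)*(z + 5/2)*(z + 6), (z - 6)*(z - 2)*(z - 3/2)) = z - 2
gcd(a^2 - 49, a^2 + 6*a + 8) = 1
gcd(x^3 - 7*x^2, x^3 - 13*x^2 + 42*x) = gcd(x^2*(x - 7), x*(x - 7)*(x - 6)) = x^2 - 7*x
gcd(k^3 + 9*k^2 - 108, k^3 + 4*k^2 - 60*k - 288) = k^2 + 12*k + 36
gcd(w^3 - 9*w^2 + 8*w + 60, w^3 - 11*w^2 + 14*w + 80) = w^2 - 3*w - 10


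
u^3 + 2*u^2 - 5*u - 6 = (u - 2)*(u + 1)*(u + 3)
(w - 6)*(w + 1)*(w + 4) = w^3 - w^2 - 26*w - 24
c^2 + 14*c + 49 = (c + 7)^2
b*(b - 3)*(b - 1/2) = b^3 - 7*b^2/2 + 3*b/2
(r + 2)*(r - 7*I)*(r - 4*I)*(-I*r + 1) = -I*r^4 - 10*r^3 - 2*I*r^3 - 20*r^2 + 17*I*r^2 - 28*r + 34*I*r - 56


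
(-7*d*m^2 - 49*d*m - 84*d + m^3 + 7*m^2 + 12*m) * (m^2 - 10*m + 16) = -7*d*m^4 + 21*d*m^3 + 294*d*m^2 + 56*d*m - 1344*d + m^5 - 3*m^4 - 42*m^3 - 8*m^2 + 192*m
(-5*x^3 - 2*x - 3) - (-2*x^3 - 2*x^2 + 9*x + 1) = -3*x^3 + 2*x^2 - 11*x - 4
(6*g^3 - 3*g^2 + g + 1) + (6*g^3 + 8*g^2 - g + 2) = 12*g^3 + 5*g^2 + 3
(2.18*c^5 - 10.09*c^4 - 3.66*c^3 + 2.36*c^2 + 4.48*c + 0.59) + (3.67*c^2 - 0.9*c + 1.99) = 2.18*c^5 - 10.09*c^4 - 3.66*c^3 + 6.03*c^2 + 3.58*c + 2.58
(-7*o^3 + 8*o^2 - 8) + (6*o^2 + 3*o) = -7*o^3 + 14*o^2 + 3*o - 8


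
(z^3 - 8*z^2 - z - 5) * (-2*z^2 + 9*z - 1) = -2*z^5 + 25*z^4 - 71*z^3 + 9*z^2 - 44*z + 5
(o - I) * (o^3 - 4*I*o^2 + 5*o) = o^4 - 5*I*o^3 + o^2 - 5*I*o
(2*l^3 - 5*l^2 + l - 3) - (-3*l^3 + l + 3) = 5*l^3 - 5*l^2 - 6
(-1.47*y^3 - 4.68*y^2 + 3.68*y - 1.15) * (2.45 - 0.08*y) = 0.1176*y^4 - 3.2271*y^3 - 11.7604*y^2 + 9.108*y - 2.8175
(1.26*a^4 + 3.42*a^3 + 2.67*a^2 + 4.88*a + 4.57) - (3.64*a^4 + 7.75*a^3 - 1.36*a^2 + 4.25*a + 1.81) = -2.38*a^4 - 4.33*a^3 + 4.03*a^2 + 0.63*a + 2.76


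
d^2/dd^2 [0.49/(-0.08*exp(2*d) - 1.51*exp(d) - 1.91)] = ((0.1568*exp(d) + 0.7399)*(0.08*exp(2*d) + 1.51*exp(d) + 1.91) - 0.49*(0.16*exp(d) + 1.51)*(0.32*exp(d) + 3.02)*exp(d))*exp(d)/(0.08*exp(2*d) + 1.51*exp(d) + 1.91)^3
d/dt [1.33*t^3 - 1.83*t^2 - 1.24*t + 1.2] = 3.99*t^2 - 3.66*t - 1.24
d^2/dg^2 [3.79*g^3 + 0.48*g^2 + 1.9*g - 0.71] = 22.74*g + 0.96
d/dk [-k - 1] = -1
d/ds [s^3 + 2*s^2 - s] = 3*s^2 + 4*s - 1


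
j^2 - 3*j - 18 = (j - 6)*(j + 3)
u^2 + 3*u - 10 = (u - 2)*(u + 5)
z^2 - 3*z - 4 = (z - 4)*(z + 1)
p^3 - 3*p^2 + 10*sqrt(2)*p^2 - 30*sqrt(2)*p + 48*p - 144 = (p - 3)*(p + 4*sqrt(2))*(p + 6*sqrt(2))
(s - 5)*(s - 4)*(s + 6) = s^3 - 3*s^2 - 34*s + 120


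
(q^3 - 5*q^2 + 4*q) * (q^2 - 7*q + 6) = q^5 - 12*q^4 + 45*q^3 - 58*q^2 + 24*q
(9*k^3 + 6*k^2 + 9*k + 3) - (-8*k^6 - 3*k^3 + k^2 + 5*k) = 8*k^6 + 12*k^3 + 5*k^2 + 4*k + 3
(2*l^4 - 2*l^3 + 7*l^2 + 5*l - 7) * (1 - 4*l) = -8*l^5 + 10*l^4 - 30*l^3 - 13*l^2 + 33*l - 7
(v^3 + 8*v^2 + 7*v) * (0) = 0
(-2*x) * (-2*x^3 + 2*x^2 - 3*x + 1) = 4*x^4 - 4*x^3 + 6*x^2 - 2*x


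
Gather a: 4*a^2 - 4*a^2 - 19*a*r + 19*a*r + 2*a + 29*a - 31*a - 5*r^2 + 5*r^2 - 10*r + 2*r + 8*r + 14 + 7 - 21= 0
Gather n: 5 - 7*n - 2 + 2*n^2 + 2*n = 2*n^2 - 5*n + 3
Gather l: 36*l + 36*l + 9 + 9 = 72*l + 18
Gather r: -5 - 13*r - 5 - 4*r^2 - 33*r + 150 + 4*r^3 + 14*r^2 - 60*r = 4*r^3 + 10*r^2 - 106*r + 140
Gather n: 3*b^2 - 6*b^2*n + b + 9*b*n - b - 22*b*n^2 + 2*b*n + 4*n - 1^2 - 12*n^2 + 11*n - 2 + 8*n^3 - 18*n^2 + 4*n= 3*b^2 + 8*n^3 + n^2*(-22*b - 30) + n*(-6*b^2 + 11*b + 19) - 3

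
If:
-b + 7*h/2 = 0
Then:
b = 7*h/2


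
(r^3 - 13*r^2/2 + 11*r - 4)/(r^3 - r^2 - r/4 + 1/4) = 2*(r^2 - 6*r + 8)/(2*r^2 - r - 1)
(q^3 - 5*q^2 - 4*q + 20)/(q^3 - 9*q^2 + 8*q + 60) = (q - 2)/(q - 6)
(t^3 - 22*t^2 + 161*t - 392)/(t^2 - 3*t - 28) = (t^2 - 15*t + 56)/(t + 4)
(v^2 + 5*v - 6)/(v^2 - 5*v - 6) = (-v^2 - 5*v + 6)/(-v^2 + 5*v + 6)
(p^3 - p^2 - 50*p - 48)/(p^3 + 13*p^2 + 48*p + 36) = (p - 8)/(p + 6)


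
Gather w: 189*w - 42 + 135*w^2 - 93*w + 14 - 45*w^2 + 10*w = 90*w^2 + 106*w - 28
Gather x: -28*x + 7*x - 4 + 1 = -21*x - 3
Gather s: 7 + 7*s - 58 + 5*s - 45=12*s - 96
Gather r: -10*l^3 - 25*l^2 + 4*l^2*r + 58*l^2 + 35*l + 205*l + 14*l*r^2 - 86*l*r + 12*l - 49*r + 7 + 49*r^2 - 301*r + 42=-10*l^3 + 33*l^2 + 252*l + r^2*(14*l + 49) + r*(4*l^2 - 86*l - 350) + 49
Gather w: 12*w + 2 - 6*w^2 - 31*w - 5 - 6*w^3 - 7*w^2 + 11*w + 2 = -6*w^3 - 13*w^2 - 8*w - 1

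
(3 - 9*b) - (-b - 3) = 6 - 8*b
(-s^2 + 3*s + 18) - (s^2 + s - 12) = -2*s^2 + 2*s + 30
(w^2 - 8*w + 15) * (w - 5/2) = w^3 - 21*w^2/2 + 35*w - 75/2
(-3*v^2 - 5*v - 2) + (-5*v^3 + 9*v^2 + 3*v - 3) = -5*v^3 + 6*v^2 - 2*v - 5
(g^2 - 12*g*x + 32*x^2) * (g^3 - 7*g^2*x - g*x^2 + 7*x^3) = g^5 - 19*g^4*x + 115*g^3*x^2 - 205*g^2*x^3 - 116*g*x^4 + 224*x^5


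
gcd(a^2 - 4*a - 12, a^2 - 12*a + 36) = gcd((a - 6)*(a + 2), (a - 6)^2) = a - 6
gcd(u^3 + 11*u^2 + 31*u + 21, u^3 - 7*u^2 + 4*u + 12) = u + 1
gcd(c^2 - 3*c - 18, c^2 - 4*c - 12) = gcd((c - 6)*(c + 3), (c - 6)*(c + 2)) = c - 6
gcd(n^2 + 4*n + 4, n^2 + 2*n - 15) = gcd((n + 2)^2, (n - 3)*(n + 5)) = 1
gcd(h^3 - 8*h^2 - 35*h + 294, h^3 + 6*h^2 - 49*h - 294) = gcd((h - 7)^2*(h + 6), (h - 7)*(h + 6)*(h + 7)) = h^2 - h - 42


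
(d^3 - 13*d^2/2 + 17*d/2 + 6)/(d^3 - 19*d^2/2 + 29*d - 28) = (2*d^2 - 5*d - 3)/(2*d^2 - 11*d + 14)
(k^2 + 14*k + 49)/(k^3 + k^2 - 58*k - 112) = (k + 7)/(k^2 - 6*k - 16)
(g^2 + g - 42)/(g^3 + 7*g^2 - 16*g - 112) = (g - 6)/(g^2 - 16)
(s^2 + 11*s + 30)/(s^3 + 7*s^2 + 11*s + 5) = (s + 6)/(s^2 + 2*s + 1)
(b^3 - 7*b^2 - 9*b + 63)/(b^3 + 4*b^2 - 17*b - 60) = (b^2 - 10*b + 21)/(b^2 + b - 20)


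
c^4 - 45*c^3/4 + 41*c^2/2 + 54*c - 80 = (c - 8)*(c - 4)*(c - 5/4)*(c + 2)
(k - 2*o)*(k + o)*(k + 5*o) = k^3 + 4*k^2*o - 7*k*o^2 - 10*o^3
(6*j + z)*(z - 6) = 6*j*z - 36*j + z^2 - 6*z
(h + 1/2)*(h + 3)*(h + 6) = h^3 + 19*h^2/2 + 45*h/2 + 9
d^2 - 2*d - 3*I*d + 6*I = (d - 2)*(d - 3*I)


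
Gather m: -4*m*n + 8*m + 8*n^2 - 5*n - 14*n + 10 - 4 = m*(8 - 4*n) + 8*n^2 - 19*n + 6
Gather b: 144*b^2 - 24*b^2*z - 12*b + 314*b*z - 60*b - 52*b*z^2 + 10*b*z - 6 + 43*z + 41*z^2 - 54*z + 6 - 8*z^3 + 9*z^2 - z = b^2*(144 - 24*z) + b*(-52*z^2 + 324*z - 72) - 8*z^3 + 50*z^2 - 12*z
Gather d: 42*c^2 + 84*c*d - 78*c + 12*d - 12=42*c^2 - 78*c + d*(84*c + 12) - 12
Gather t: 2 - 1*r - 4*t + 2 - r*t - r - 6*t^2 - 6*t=-2*r - 6*t^2 + t*(-r - 10) + 4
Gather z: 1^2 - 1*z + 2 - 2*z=3 - 3*z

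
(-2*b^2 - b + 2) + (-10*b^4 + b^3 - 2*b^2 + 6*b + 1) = -10*b^4 + b^3 - 4*b^2 + 5*b + 3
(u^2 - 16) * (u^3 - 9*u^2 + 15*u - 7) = u^5 - 9*u^4 - u^3 + 137*u^2 - 240*u + 112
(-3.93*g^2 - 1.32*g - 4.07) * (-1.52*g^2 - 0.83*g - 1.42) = 5.9736*g^4 + 5.2683*g^3 + 12.8626*g^2 + 5.2525*g + 5.7794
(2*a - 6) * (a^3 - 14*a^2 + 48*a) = 2*a^4 - 34*a^3 + 180*a^2 - 288*a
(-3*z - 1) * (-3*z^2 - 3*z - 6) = 9*z^3 + 12*z^2 + 21*z + 6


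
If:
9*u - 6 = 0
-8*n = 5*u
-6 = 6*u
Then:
No Solution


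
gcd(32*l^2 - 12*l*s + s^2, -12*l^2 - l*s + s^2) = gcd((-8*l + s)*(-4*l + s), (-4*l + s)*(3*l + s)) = -4*l + s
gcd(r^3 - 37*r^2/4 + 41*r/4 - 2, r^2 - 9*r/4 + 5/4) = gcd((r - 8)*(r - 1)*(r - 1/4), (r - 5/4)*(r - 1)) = r - 1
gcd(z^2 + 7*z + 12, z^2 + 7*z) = 1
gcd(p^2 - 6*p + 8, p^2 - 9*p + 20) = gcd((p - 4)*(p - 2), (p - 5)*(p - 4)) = p - 4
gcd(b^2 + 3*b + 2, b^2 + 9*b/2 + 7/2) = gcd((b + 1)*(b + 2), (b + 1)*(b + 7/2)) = b + 1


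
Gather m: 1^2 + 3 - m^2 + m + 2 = -m^2 + m + 6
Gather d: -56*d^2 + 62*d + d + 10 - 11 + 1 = -56*d^2 + 63*d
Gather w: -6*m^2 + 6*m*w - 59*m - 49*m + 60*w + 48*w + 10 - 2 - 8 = -6*m^2 - 108*m + w*(6*m + 108)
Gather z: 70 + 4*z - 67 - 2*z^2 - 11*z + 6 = -2*z^2 - 7*z + 9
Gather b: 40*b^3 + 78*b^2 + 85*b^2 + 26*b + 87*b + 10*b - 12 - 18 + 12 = 40*b^3 + 163*b^2 + 123*b - 18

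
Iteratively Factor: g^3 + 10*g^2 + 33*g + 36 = (g + 4)*(g^2 + 6*g + 9) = (g + 3)*(g + 4)*(g + 3)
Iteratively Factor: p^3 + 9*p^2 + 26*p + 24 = (p + 3)*(p^2 + 6*p + 8) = (p + 3)*(p + 4)*(p + 2)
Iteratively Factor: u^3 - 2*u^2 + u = (u - 1)*(u^2 - u) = u*(u - 1)*(u - 1)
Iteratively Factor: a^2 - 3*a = (a)*(a - 3)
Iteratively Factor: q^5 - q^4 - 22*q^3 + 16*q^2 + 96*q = (q)*(q^4 - q^3 - 22*q^2 + 16*q + 96) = q*(q + 2)*(q^3 - 3*q^2 - 16*q + 48) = q*(q - 4)*(q + 2)*(q^2 + q - 12) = q*(q - 4)*(q + 2)*(q + 4)*(q - 3)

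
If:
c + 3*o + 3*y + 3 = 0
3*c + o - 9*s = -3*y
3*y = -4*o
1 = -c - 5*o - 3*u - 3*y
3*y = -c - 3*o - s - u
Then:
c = -8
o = -5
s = -1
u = 4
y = 20/3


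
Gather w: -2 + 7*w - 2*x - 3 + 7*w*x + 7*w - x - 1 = w*(7*x + 14) - 3*x - 6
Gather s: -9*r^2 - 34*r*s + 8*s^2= -9*r^2 - 34*r*s + 8*s^2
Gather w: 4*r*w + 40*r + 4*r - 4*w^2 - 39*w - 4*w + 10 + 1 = 44*r - 4*w^2 + w*(4*r - 43) + 11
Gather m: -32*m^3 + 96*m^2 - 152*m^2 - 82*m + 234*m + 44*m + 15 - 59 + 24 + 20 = -32*m^3 - 56*m^2 + 196*m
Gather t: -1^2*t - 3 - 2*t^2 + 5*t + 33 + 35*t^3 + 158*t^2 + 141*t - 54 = 35*t^3 + 156*t^2 + 145*t - 24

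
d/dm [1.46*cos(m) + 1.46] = -1.46*sin(m)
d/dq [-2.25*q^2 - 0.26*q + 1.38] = -4.5*q - 0.26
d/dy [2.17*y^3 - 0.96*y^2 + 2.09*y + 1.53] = 6.51*y^2 - 1.92*y + 2.09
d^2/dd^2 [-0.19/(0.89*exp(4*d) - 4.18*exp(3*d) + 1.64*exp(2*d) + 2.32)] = ((2.7056*exp(2*d) - 7.1478*exp(d) + 1.2464)*(0.89*exp(4*d) - 4.18*exp(3*d) + 1.64*exp(2*d) + 2.32) - 0.19*(3.56*exp(2*d) - 12.54*exp(d) + 3.28)*(7.12*exp(2*d) - 25.08*exp(d) + 6.56)*exp(2*d))*exp(2*d)/(0.89*exp(4*d) - 4.18*exp(3*d) + 1.64*exp(2*d) + 2.32)^3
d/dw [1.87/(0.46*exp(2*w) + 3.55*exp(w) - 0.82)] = (-1.7204*exp(w) - 6.6385)*exp(w)/(0.46*exp(2*w) + 3.55*exp(w) - 0.82)^2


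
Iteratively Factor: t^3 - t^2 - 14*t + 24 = (t + 4)*(t^2 - 5*t + 6) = (t - 3)*(t + 4)*(t - 2)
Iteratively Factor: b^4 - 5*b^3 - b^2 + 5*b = (b - 1)*(b^3 - 4*b^2 - 5*b) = (b - 1)*(b + 1)*(b^2 - 5*b) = (b - 5)*(b - 1)*(b + 1)*(b)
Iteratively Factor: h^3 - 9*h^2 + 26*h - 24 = (h - 3)*(h^2 - 6*h + 8) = (h - 4)*(h - 3)*(h - 2)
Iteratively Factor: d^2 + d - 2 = (d - 1)*(d + 2)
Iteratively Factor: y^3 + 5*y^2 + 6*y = (y + 2)*(y^2 + 3*y) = (y + 2)*(y + 3)*(y)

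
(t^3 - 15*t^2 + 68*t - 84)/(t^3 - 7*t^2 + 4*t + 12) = (t - 7)/(t + 1)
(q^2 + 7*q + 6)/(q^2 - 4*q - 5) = (q + 6)/(q - 5)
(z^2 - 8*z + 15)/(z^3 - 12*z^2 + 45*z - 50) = (z - 3)/(z^2 - 7*z + 10)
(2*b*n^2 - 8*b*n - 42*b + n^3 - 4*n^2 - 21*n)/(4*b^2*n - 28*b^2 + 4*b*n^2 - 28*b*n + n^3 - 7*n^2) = (n + 3)/(2*b + n)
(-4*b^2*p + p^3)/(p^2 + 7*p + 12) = p*(-4*b^2 + p^2)/(p^2 + 7*p + 12)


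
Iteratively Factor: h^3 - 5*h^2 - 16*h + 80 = (h - 4)*(h^2 - h - 20) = (h - 4)*(h + 4)*(h - 5)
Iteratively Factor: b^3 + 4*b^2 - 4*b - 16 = (b - 2)*(b^2 + 6*b + 8) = (b - 2)*(b + 2)*(b + 4)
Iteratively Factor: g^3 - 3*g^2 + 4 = (g + 1)*(g^2 - 4*g + 4) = (g - 2)*(g + 1)*(g - 2)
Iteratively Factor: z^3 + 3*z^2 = (z)*(z^2 + 3*z) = z*(z + 3)*(z)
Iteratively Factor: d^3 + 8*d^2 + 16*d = (d)*(d^2 + 8*d + 16) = d*(d + 4)*(d + 4)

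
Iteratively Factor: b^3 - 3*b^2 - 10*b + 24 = (b - 4)*(b^2 + b - 6) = (b - 4)*(b + 3)*(b - 2)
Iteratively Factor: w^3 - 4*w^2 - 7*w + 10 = (w + 2)*(w^2 - 6*w + 5) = (w - 1)*(w + 2)*(w - 5)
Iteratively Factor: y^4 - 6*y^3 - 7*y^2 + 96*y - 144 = (y - 3)*(y^3 - 3*y^2 - 16*y + 48) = (y - 4)*(y - 3)*(y^2 + y - 12) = (y - 4)*(y - 3)^2*(y + 4)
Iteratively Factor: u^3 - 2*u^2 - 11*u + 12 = (u + 3)*(u^2 - 5*u + 4) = (u - 4)*(u + 3)*(u - 1)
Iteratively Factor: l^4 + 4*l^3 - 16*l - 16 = (l + 2)*(l^3 + 2*l^2 - 4*l - 8) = (l + 2)^2*(l^2 - 4) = (l + 2)^3*(l - 2)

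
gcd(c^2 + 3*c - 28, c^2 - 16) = c - 4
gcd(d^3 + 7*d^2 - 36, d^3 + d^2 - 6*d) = d^2 + d - 6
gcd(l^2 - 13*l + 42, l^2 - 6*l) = l - 6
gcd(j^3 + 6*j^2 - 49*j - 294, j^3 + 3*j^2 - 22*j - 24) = j + 6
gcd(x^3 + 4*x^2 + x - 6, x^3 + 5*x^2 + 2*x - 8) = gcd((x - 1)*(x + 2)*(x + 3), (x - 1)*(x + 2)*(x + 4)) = x^2 + x - 2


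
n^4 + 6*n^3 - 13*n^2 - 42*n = n*(n - 3)*(n + 2)*(n + 7)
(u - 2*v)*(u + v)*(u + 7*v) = u^3 + 6*u^2*v - 9*u*v^2 - 14*v^3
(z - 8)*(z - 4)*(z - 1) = z^3 - 13*z^2 + 44*z - 32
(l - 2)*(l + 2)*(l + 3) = l^3 + 3*l^2 - 4*l - 12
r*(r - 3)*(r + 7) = r^3 + 4*r^2 - 21*r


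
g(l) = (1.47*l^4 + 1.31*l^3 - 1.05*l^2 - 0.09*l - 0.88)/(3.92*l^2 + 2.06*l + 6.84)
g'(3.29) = 2.54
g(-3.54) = 3.27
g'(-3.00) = -2.04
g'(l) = (-7.84*l - 2.06)*(1.47*l^4 + 1.31*l^3 - 1.05*l^2 - 0.09*l - 0.88)/(3.92*l^2 + 2.06*l + 6.84)^2 + (5.88*l^3 + 3.93*l^2 - 2.1*l - 0.09)/(3.92*l^2 + 2.06*l + 6.84) = (11.5248*l^5 + 14.2198*l^4 + 45.6164*l^3 + 25.071*l^2 - 7.4648*l + 1.1972)/(15.3664*l^4 + 16.1504*l^3 + 57.8692*l^2 + 28.1808*l + 46.7856)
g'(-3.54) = -2.47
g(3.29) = 3.68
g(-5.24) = 8.59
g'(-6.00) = -4.36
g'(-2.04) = -1.19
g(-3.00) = 2.05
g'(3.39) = 2.62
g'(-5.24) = -3.78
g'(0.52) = 0.15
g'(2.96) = 2.28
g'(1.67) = 1.18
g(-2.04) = 0.49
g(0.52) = -0.10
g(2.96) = 2.89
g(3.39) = 3.94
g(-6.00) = 11.68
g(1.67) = 0.64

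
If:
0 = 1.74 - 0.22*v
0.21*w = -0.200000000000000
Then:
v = 7.91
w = -0.95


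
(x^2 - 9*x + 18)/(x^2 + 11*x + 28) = (x^2 - 9*x + 18)/(x^2 + 11*x + 28)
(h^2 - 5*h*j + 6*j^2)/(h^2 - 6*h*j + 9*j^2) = (h - 2*j)/(h - 3*j)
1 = 1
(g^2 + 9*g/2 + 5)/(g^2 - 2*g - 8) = (g + 5/2)/(g - 4)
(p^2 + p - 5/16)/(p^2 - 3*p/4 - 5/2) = (p - 1/4)/(p - 2)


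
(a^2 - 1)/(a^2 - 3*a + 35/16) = 16*(a^2 - 1)/(16*a^2 - 48*a + 35)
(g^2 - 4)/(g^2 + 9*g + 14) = (g - 2)/(g + 7)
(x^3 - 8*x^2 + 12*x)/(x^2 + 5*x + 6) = x*(x^2 - 8*x + 12)/(x^2 + 5*x + 6)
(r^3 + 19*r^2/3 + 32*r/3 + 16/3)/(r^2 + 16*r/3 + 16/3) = r + 1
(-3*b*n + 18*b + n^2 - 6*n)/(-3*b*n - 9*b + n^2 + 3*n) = (n - 6)/(n + 3)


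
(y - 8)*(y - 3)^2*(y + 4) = y^4 - 10*y^3 + y^2 + 156*y - 288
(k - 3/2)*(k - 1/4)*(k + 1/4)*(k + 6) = k^4 + 9*k^3/2 - 145*k^2/16 - 9*k/32 + 9/16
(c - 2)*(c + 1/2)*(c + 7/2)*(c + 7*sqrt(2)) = c^4 + 2*c^3 + 7*sqrt(2)*c^3 - 25*c^2/4 + 14*sqrt(2)*c^2 - 175*sqrt(2)*c/4 - 7*c/2 - 49*sqrt(2)/2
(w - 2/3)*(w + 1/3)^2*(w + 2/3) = w^4 + 2*w^3/3 - w^2/3 - 8*w/27 - 4/81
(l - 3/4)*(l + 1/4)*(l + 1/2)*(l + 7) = l^4 + 7*l^3 - 7*l^2/16 - 101*l/32 - 21/32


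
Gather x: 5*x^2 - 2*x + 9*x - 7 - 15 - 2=5*x^2 + 7*x - 24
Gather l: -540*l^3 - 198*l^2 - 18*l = -540*l^3 - 198*l^2 - 18*l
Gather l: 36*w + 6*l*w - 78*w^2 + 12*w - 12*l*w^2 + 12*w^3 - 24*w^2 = l*(-12*w^2 + 6*w) + 12*w^3 - 102*w^2 + 48*w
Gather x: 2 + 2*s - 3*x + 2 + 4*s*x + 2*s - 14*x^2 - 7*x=4*s - 14*x^2 + x*(4*s - 10) + 4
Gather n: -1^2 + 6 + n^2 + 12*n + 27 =n^2 + 12*n + 32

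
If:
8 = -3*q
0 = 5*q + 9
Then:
No Solution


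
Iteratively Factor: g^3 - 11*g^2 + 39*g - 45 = (g - 3)*(g^2 - 8*g + 15) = (g - 5)*(g - 3)*(g - 3)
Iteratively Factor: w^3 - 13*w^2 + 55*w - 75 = (w - 5)*(w^2 - 8*w + 15) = (w - 5)*(w - 3)*(w - 5)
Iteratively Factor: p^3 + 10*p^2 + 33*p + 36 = (p + 4)*(p^2 + 6*p + 9) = (p + 3)*(p + 4)*(p + 3)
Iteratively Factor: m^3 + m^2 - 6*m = (m)*(m^2 + m - 6) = m*(m - 2)*(m + 3)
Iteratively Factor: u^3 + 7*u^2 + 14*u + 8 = (u + 2)*(u^2 + 5*u + 4) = (u + 2)*(u + 4)*(u + 1)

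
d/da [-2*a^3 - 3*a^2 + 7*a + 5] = -6*a^2 - 6*a + 7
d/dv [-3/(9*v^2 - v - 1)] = 3*(18*v - 1)/(-9*v^2 + v + 1)^2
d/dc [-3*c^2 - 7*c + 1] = -6*c - 7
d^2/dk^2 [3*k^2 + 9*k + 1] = 6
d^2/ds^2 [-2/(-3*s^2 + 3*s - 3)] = 4*(-s^2 + s + (2*s - 1)^2 - 1)/(3*(s^2 - s + 1)^3)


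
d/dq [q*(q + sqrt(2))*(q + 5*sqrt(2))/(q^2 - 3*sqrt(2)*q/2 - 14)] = 2*(q^4 - 3*sqrt(2)*q^3 - 70*q^2 - 168*sqrt(2)*q - 140)/(2*q^4 - 6*sqrt(2)*q^3 - 47*q^2 + 84*sqrt(2)*q + 392)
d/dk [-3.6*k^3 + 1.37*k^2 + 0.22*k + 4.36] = -10.8*k^2 + 2.74*k + 0.22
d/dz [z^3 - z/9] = 3*z^2 - 1/9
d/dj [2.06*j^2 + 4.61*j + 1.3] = 4.12*j + 4.61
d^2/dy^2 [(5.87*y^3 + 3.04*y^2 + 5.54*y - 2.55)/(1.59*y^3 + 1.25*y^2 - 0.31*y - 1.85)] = (5.6843418860808e-14*y^7 - 7.96240199999994*y^6 + 101.393982*y^5 + 204.894396*y^4 + 97.507036*y^3 + 241.56471*y^2 + 158.33175*y + 2.17056)/(4.019679*y^9 + 9.480375*y^8 + 5.101992*y^7 - 15.77458*y^6 - 23.055978*y^5 - 2.84031*y^4 + 20.596784*y^3 + 12.30102*y^2 - 3.182925*y - 6.331625)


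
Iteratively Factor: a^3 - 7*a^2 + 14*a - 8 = (a - 4)*(a^2 - 3*a + 2) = (a - 4)*(a - 2)*(a - 1)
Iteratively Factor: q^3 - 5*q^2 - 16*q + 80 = (q - 5)*(q^2 - 16) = (q - 5)*(q - 4)*(q + 4)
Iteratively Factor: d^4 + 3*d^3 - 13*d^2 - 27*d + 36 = (d + 3)*(d^3 - 13*d + 12) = (d + 3)*(d + 4)*(d^2 - 4*d + 3) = (d - 3)*(d + 3)*(d + 4)*(d - 1)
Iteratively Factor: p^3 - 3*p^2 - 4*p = (p + 1)*(p^2 - 4*p) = p*(p + 1)*(p - 4)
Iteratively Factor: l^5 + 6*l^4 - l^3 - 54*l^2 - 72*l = (l + 2)*(l^4 + 4*l^3 - 9*l^2 - 36*l) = (l + 2)*(l + 3)*(l^3 + l^2 - 12*l) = (l - 3)*(l + 2)*(l + 3)*(l^2 + 4*l) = l*(l - 3)*(l + 2)*(l + 3)*(l + 4)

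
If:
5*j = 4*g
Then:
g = 5*j/4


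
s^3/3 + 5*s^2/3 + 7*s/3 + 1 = (s/3 + 1/3)*(s + 1)*(s + 3)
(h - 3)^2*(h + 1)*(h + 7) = h^4 + 2*h^3 - 32*h^2 + 30*h + 63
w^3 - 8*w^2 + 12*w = w*(w - 6)*(w - 2)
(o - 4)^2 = o^2 - 8*o + 16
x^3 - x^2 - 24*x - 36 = (x - 6)*(x + 2)*(x + 3)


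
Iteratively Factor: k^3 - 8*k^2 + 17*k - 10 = (k - 2)*(k^2 - 6*k + 5) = (k - 2)*(k - 1)*(k - 5)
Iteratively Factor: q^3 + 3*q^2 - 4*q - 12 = (q + 3)*(q^2 - 4) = (q - 2)*(q + 3)*(q + 2)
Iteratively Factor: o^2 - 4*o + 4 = (o - 2)*(o - 2)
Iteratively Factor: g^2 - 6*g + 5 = (g - 5)*(g - 1)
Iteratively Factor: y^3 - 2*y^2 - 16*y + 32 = (y + 4)*(y^2 - 6*y + 8) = (y - 2)*(y + 4)*(y - 4)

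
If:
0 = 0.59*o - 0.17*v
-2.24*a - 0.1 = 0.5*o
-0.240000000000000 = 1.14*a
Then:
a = -0.21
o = 0.74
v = 2.58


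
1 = 1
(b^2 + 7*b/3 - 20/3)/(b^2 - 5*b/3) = (b + 4)/b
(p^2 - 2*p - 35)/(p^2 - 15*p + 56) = (p + 5)/(p - 8)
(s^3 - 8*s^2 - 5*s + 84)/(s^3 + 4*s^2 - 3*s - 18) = (s^2 - 11*s + 28)/(s^2 + s - 6)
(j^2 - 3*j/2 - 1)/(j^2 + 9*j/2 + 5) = (2*j^2 - 3*j - 2)/(2*j^2 + 9*j + 10)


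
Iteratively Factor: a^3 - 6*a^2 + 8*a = (a - 4)*(a^2 - 2*a) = a*(a - 4)*(a - 2)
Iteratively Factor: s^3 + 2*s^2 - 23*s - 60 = (s + 4)*(s^2 - 2*s - 15) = (s + 3)*(s + 4)*(s - 5)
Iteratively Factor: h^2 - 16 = (h - 4)*(h + 4)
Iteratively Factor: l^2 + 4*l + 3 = (l + 1)*(l + 3)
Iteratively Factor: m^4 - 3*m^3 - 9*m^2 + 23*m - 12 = (m - 1)*(m^3 - 2*m^2 - 11*m + 12) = (m - 1)*(m + 3)*(m^2 - 5*m + 4) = (m - 4)*(m - 1)*(m + 3)*(m - 1)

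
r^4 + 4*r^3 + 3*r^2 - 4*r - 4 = (r - 1)*(r + 1)*(r + 2)^2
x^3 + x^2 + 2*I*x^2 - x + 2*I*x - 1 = (x + 1)*(x + I)^2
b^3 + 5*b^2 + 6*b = b*(b + 2)*(b + 3)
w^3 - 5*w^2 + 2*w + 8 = (w - 4)*(w - 2)*(w + 1)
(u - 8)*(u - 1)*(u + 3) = u^3 - 6*u^2 - 19*u + 24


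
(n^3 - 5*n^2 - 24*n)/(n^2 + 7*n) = (n^2 - 5*n - 24)/(n + 7)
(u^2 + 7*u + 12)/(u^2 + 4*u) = (u + 3)/u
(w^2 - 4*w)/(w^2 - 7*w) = (w - 4)/(w - 7)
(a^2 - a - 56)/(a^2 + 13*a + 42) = (a - 8)/(a + 6)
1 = 1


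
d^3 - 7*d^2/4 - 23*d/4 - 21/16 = (d - 7/2)*(d + 1/4)*(d + 3/2)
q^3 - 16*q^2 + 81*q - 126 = (q - 7)*(q - 6)*(q - 3)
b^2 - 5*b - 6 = (b - 6)*(b + 1)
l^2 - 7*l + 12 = (l - 4)*(l - 3)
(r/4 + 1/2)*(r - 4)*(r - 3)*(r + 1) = r^4/4 - r^3 - 7*r^2/4 + 11*r/2 + 6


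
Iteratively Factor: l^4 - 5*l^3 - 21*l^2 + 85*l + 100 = (l + 1)*(l^3 - 6*l^2 - 15*l + 100) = (l - 5)*(l + 1)*(l^2 - l - 20) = (l - 5)^2*(l + 1)*(l + 4)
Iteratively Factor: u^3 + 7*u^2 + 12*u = (u)*(u^2 + 7*u + 12) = u*(u + 3)*(u + 4)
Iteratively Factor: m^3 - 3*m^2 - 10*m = (m - 5)*(m^2 + 2*m) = (m - 5)*(m + 2)*(m)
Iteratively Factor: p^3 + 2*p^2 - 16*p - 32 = (p - 4)*(p^2 + 6*p + 8) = (p - 4)*(p + 4)*(p + 2)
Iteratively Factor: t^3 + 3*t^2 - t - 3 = (t + 3)*(t^2 - 1) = (t - 1)*(t + 3)*(t + 1)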